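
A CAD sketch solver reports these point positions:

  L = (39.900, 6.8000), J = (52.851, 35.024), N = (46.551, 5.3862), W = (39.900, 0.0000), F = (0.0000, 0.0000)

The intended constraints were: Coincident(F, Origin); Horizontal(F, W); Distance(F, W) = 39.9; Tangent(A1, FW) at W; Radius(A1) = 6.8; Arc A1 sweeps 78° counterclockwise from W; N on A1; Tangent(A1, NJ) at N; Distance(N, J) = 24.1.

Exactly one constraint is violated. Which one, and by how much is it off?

Distance(N, J) = 24.1 — off by 6.20.

F = (0.00, 0.00) ✓; F.y = 0.00, W.y = 0.00 ✓; |FW| = 39.90 ✓; ∠(LW, WF) = 90.00° ✓; |LW| = 6.800 ✓; bearing(L→N) − bearing(L→W) = 78.00° ✓; |LN| = 6.800 ✓; ∠(LN, NJ) = 90.00° ✓; |NJ| = 30.30 ✗.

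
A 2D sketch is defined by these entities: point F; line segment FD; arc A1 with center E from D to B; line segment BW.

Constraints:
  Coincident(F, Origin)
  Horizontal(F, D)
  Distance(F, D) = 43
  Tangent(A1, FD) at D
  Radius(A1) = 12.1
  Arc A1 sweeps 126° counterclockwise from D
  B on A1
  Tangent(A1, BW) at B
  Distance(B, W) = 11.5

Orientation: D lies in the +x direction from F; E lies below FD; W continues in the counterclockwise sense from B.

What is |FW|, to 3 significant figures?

49.1

F is at the origin; F and D share the same y with |FD| = 43.0 and D on the +x side, so D = (43.0, 0.00). Tangency of A1 to FD means the radius ED is perpendicular to FD, so E = D + (0, -12.1) = (43.0, -12.1). On A1, D sits at bearing 90° from E; a 126° counterclockwise sweep puts B at bearing 216°, so B = E + 12.1·(cos 216°, sin 216°) = (33.2, -19.2). Tangency of A1 to BW means the radius EB is perpendicular to BW, so BW runs along (−sin 216°, cos 216°); with |BW| = 11.5, W = (40.0, -28.5). Then |FW| = |W − F| = 49.1.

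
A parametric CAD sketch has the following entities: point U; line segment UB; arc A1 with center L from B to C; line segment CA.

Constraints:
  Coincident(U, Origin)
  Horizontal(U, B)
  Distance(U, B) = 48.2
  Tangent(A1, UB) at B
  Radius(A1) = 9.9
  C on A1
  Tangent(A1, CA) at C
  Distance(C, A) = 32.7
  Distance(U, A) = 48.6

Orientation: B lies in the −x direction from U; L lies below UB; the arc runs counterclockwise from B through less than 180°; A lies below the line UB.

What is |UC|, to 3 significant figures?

57.3

Checks: U = (0.00, 0.00) ✓; ∠(LB, BU) = 90.00° ✓; |LB| = 9.900 ✓; |LC| = 9.900 ✓; ∠(LC, CA) = 90.00° ✓; |CA| = 32.70 ✓; |UA| = 48.60 ✓.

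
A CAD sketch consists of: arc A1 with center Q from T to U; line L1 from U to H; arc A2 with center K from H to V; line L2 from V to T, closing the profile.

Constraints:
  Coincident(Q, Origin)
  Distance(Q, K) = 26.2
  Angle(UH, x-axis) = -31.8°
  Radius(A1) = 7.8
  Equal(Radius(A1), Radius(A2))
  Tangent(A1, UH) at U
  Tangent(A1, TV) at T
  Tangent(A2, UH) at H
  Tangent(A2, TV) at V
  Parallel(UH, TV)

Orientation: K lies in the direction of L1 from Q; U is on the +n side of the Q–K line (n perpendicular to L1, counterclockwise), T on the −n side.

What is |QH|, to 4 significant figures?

27.34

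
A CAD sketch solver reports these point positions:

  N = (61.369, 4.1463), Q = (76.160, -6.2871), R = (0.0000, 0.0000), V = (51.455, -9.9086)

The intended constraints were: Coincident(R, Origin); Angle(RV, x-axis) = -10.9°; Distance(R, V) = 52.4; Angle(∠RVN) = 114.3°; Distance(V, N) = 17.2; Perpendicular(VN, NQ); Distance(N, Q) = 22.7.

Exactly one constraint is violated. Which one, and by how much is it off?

Distance(N, Q) = 22.7 — off by 4.60.

R = (0.00, 0.00) ✓; RV at -10.90° ✓; |RV| = 52.40 ✓; ∠RVN = 114.3° ✓; |VN| = 17.20 ✓; ∠(VN, NQ) = 90.00° ✓; |NQ| = 18.10 ✗.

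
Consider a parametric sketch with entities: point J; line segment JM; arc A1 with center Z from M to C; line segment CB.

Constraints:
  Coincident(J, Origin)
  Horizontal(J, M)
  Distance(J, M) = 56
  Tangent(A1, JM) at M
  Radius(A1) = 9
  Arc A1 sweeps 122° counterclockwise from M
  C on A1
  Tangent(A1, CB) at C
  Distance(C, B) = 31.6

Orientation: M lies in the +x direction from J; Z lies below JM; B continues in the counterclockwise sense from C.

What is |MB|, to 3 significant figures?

41.6

J is at the origin; JM is horizontal with |JM| = 56.0 and M on the +x side, so M = (56.0, 0.00). The tangent condition forces ZM to be normal to JM, so Z = M + (0, -9) = (56.0, -9.00). On A1, M sits at bearing 90° from Z; a 122° counterclockwise sweep puts C at bearing 212°, so C = Z + 9.0·(cos 212°, sin 212°) = (48.4, -13.8). Tangency of A1 to CB means the radius ZC is perpendicular to CB, so CB runs along (−sin 212°, cos 212°); with |CB| = 31.6, B = (65.1, -40.6). Then |MB| = |B − M| = 41.6.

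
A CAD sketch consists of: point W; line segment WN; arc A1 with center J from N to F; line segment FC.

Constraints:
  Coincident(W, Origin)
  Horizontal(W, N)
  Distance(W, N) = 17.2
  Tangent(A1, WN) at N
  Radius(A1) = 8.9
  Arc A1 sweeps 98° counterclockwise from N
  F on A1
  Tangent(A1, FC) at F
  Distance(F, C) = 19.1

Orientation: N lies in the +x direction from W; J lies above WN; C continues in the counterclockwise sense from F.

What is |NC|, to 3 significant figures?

29.7

W is at the origin; W and N share the same y with |WN| = 17.2 and N on the +x side, so N = (17.2, 0.00). A1 meets WN tangentially, so JN is at right angles to WN, so J = N + (0, 8.9) = (17.2, 8.90). On A1, N sits at bearing -90° from J; a 98° counterclockwise sweep puts F at bearing 8°, so F = J + 8.9·(cos 8°, sin 8°) = (26.0, 10.1). A1 meets FC tangentially, so JF is at right angles to FC, so FC runs along (−sin 8°, cos 8°); with |FC| = 19.1, C = (23.4, 29.1). Then |NC| = |C − N| = 29.7.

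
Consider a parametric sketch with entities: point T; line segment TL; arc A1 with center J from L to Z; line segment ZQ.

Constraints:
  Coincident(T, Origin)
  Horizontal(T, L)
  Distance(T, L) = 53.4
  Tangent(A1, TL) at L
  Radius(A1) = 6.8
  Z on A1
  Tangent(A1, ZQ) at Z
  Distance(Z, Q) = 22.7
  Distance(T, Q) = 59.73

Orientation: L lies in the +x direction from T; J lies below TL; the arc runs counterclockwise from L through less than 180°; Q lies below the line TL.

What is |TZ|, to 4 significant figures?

47.46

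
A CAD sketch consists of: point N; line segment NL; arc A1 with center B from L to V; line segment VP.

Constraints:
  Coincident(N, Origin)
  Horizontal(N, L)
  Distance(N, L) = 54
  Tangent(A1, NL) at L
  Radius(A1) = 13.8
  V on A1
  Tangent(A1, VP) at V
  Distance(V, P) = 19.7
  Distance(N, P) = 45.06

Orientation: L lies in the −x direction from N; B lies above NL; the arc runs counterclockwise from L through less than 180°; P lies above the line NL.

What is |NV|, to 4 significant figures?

41.96

Checks: |BV| = 13.80 ✓; ∠(BV, VP) = 90.00° ✓; |VP| = 19.70 ✓; |NP| = 45.06 ✓.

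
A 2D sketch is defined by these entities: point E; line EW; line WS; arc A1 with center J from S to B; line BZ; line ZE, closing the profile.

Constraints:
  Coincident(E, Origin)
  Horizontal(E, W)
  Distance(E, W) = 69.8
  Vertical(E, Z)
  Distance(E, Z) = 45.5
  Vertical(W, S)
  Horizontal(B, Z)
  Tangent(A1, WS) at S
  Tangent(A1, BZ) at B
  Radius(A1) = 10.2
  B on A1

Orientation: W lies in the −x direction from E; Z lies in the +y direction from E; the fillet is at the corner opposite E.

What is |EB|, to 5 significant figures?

74.983

E is at the origin; E and W share the same y with |EW| = 69.8 and W on the −x side, so W = (-69.800, 0.0000). E and Z share the same x with |EZ| = 45.5 and Z on the +y side, so Z = (0.0000, 45.500). The virtual corner opposite E is at (-69.800, 45.500). A1 meets WS tangentially, so JS is at right angles to WS and the tangent condition forces JB to be normal to BZ, with radius 10.2, so the center J sits 10.2 in from both sides at J = (-59.600, 35.300). That places the tangent points at S = (-69.800, 35.300) on WS and B = (-59.600, 45.500) on BZ. Then |EB| = |B − E| = 74.983.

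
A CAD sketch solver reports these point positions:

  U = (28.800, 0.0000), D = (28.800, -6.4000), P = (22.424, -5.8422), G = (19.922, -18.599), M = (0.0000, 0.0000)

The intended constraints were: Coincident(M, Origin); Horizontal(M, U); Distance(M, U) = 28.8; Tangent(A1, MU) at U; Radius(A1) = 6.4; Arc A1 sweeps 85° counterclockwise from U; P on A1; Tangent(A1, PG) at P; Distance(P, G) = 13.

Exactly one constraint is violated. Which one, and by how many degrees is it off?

Tangent(A1, PG) at P — off by 6.10°.

M = (0.00, 0.00) ✓; M.y = 0.00, U.y = 0.00 ✓; |MU| = 28.80 ✓; ∠(DU, UM) = 90.00° ✓; |DU| = 6.400 ✓; bearing(D→P) − bearing(D→U) = 85.00° ✓; |DP| = 6.400 ✓; ∠(DP, PG) = 96.10° ✗; |PG| = 13.00 ✓.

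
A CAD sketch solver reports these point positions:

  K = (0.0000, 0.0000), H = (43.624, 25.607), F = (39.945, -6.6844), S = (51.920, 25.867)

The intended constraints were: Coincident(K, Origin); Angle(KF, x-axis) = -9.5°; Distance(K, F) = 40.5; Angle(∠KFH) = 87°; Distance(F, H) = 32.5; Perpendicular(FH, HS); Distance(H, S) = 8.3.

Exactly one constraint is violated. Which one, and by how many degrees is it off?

Perpendicular(FH, HS) — off by 8.29°.

K = (0.00, 0.00) ✓; KF at -9.500° ✓; |KF| = 40.50 ✓; ∠KFH = 87.00° ✓; |FH| = 32.50 ✓; ∠(FH, HS) = 81.71° ✗; |HS| = 8.300 ✓.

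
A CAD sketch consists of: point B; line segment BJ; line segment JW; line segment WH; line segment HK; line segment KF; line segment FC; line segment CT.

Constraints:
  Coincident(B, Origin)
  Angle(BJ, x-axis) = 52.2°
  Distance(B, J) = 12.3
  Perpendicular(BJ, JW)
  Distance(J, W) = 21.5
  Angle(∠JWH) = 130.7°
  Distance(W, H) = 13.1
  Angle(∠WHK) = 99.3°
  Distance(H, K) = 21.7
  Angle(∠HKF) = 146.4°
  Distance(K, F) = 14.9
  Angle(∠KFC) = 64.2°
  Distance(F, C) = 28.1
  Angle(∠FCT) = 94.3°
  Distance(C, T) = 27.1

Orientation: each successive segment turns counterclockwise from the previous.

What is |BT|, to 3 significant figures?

34.1

B is at the origin; BJ runs at 52.2° with length 12.3, so J = (7.54, 9.72). The perpendicularity gives JW at right angles to BJ, so JW runs at 142°; with |JW| = 21.5, W = (-9.45, 22.9). ∠JWH = 130.7° gives WH at -168° from the x-axis; with |WH| = 13.1, H = (-22.3, 20.3). ∠WHK = 99.3° gives HK at -87.8° from the x-axis; with |HK| = 21.7, K = (-21.5, -1.40). ∠HKF = 146.4° gives KF at -54.2° from the x-axis; with |KF| = 14.9, F = (-12.7, -13.5). ∠KFC = 64.2° gives FC at 61.6° from the x-axis; with |FC| = 28.1, C = (0.627, 11.2). ∠FCT = 94.3° gives CT at 147° from the x-axis; with |CT| = 27.1, T = (-22.2, 25.9). Then |BT| = |T − B| = 34.1.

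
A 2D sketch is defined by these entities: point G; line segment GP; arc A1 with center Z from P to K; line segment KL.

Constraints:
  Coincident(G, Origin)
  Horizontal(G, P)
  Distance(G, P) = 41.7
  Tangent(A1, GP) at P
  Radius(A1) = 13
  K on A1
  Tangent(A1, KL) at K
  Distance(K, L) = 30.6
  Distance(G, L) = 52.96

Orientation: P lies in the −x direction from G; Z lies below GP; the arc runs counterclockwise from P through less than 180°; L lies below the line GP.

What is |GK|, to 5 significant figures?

55.566

G is at the origin; G and P share the same y with |GP| = 41.7 and P on the −x side, so P = (-41.700, 0.0000). The tangent condition forces ZP to be normal to GP, so Z = P + (0, -13) = (-41.700, -13.000). Since ZK ⟂ KL (tangency), |ZL| = √(13.0² + 30.6²) = 33.247 regardless of where K sits on A1. So L lies on both circle(G, 52.96) and circle(Z, 33.247); the below-GP intersection is L = (-29.552, -43.948). K is the foot of the tangent from L: K = (-50.980, -22.104).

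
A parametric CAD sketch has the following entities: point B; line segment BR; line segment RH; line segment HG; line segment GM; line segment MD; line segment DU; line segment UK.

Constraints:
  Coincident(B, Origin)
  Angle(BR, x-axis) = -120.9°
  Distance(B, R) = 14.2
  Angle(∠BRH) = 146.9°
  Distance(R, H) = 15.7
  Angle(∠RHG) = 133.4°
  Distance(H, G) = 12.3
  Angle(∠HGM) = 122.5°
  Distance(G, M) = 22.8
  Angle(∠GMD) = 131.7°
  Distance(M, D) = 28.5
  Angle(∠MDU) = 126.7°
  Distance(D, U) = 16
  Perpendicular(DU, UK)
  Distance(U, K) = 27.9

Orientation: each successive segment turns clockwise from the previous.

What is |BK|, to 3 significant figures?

5.30

B is at the origin; BR runs at -120.9° with length 14.2, so R = (-7.29, -12.2). ∠BRH = 146.9° gives RH at -154° from the x-axis; with |RH| = 15.7, H = (-21.4, -19.1). ∠RHG = 133.4° gives HG at 159° from the x-axis; with |HG| = 12.3, G = (-32.9, -14.7). ∠HGM = 122.5° gives GM at 102° from the x-axis; with |GM| = 22.8, M = (-37.6, 7.57). ∠GMD = 131.7° gives MD at 53.6° from the x-axis; with |MD| = 28.5, D = (-20.7, 30.5). ∠MDU = 126.7° gives DU at 0.300° from the x-axis; with |DU| = 16.0, U = (-4.71, 30.6). DU is perpendicular to UK, so UK runs at -89.7°; with |UK| = 27.9, K = (-4.56, 2.69). Then |BK| = |K − B| = 5.30.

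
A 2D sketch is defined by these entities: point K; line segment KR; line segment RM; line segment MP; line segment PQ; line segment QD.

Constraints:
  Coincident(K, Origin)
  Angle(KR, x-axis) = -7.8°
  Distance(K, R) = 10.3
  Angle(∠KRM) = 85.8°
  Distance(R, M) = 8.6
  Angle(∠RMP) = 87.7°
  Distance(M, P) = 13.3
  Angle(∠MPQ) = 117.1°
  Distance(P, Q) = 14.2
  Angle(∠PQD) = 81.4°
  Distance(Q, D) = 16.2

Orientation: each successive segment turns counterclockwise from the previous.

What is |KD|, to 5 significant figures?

12.055

K is at the origin; KR runs at -7.8° with length 10.3, so R = (10.205, -1.3979). ∠KRM = 85.8° gives RM at 86.400° from the x-axis; with |RM| = 8.6, M = (10.745, 7.1852). ∠RMP = 87.7° gives MP at 178.70° from the x-axis; with |MP| = 13.3, P = (-2.5519, 7.4869). ∠MPQ = 117.1° gives PQ at -118.40° from the x-axis; with |PQ| = 14.2, Q = (-9.3057, -5.0041). ∠PQD = 81.4° gives QD at -19.800° from the x-axis; with |QD| = 16.2, D = (5.9365, -10.492). Then |KD| = |D − K| = 12.055.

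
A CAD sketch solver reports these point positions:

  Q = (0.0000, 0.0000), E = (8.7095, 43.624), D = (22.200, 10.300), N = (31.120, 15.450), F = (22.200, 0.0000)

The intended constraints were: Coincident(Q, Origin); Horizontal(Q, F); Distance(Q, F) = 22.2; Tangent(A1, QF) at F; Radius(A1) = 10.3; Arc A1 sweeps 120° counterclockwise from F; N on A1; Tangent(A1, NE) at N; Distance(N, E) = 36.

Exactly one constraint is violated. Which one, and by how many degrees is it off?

Tangent(A1, NE) at N — off by 8.50°.

Q = (0.00, 0.00) ✓; Q.y = 0.00, F.y = 0.00 ✓; |QF| = 22.20 ✓; ∠(DF, FQ) = 90.00° ✓; |DF| = 10.30 ✓; bearing(D→N) − bearing(D→F) = 120.0° ✓; |DN| = 10.30 ✓; ∠(DN, NE) = 81.50° ✗; |NE| = 36.00 ✓.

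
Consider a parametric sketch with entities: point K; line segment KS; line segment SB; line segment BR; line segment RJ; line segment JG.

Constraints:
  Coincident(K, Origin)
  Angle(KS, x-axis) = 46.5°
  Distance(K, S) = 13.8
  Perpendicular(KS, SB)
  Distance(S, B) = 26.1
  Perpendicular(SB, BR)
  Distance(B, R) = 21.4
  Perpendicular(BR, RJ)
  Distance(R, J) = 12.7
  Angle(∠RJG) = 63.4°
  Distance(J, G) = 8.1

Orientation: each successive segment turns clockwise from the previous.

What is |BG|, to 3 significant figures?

16.8

K is at the origin; KS runs at 46.5° with length 13.8, so S = (9.50, 10.0). The perpendicularity gives SB at right angles to KS, so SB runs at -43.5°; with |SB| = 26.1, B = (28.4, -7.96). SB is perpendicular to BR, so BR runs at -134°; with |BR| = 21.4, R = (13.7, -23.5). The perpendicularity gives RJ at right angles to BR, so RJ runs at 136°; with |RJ| = 12.7, J = (4.49, -14.7). ∠RJG = 63.4° gives JG at 19.9° from the x-axis; with |JG| = 8.1, G = (12.1, -12.0). Then |BG| = |G − B| = 16.8.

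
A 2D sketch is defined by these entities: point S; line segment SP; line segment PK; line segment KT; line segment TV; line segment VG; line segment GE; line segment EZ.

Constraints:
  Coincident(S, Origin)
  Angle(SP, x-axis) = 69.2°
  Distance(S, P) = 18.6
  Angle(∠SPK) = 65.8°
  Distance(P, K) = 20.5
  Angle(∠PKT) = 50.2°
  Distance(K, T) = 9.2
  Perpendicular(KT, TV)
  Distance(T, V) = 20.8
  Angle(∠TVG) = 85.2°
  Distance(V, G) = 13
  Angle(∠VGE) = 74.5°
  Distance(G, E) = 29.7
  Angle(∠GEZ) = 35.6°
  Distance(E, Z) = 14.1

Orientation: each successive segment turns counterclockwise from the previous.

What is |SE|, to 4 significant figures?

16.38

S is at the origin; SP runs at 69.2° with length 18.6, so P = (6.605, 17.39). ∠SPK = 65.8° gives PK at -176.6° from the x-axis; with |PK| = 20.5, K = (-13.86, 16.17). ∠PKT = 50.2° gives KT at -46.80° from the x-axis; with |KT| = 9.2, T = (-7.561, 9.465). KT is perpendicular to TV, so TV runs at 43.20°; with |TV| = 20.8, V = (7.601, 23.70). ∠TVG = 85.2° gives VG at 138.0° from the x-axis; with |VG| = 13.0, G = (-2.059, 32.40). ∠VGE = 74.5° gives GE at -116.5° from the x-axis; with |GE| = 29.7, E = (-15.31, 5.823). Then |SE| = |E − S| = 16.38.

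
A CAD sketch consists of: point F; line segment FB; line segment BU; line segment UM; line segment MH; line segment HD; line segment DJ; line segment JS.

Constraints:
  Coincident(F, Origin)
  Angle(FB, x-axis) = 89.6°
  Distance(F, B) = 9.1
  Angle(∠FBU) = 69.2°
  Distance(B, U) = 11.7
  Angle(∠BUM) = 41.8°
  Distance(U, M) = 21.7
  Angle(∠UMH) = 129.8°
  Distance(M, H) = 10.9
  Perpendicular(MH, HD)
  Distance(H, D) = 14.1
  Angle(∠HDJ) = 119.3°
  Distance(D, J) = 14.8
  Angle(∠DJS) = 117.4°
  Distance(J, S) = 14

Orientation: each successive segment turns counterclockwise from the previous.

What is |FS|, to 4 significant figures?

9.612

F is at the origin; FB runs at 89.6° with length 9.1, so B = (0.06353, 9.100). ∠FBU = 69.2° gives BU at -159.6° from the x-axis; with |BU| = 11.7, U = (-10.90, 5.021). ∠BUM = 41.8° gives UM at -21.40° from the x-axis; with |UM| = 21.7, M = (9.301, -2.896). ∠UMH = 129.8° gives MH at 28.80° from the x-axis; with |MH| = 10.9, H = (18.85, 2.355). MH is perpendicular to HD, so HD runs at 118.8°; with |HD| = 14.1, D = (12.06, 14.71). ∠HDJ = 119.3° gives DJ at 179.5° from the x-axis; with |DJ| = 14.8, J = (-2.739, 14.84). ∠DJS = 117.4° gives JS at -117.9° from the x-axis; with |JS| = 14.0, S = (-9.290, 2.467). Then |FS| = |S − F| = 9.612.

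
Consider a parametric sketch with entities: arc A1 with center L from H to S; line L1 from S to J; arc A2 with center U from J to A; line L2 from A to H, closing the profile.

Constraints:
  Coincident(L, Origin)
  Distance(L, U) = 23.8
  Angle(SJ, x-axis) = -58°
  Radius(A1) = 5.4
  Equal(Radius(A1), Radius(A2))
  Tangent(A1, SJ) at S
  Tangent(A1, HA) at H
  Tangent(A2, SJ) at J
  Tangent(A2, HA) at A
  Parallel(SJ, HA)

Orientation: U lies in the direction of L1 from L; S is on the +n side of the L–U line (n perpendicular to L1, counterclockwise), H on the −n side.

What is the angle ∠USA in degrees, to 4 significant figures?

11.62°

Tangency of A1 to both parallel lines with radius 5.4 puts S and H at L ± 5.4·n: S = (4.579, 2.862), H = (-4.579, -2.862). Equal radii place J and A the same way about U: J = U + 5.4·n = (17.19, -17.32), A = U − 5.4·n = (8.033, -23.05). Then cos ∠USA = SU·SA / (|SU||SA|), giving 11.62°.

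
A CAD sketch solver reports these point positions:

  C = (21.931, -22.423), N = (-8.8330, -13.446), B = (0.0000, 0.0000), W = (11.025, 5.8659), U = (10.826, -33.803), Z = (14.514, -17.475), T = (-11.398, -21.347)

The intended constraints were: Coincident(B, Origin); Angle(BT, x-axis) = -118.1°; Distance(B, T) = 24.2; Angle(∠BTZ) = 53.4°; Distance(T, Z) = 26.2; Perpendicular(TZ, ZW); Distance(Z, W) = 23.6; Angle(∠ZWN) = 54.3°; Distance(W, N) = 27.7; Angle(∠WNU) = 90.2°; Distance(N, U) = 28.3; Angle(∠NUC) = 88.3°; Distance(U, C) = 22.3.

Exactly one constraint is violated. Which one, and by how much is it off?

Distance(U, C) = 22.3 — off by 6.40.

B = (0.00, 0.00) ✓; BT at -118.1° ✓; |BT| = 24.20 ✓; ∠BTZ = 53.40° ✓; |TZ| = 26.20 ✓; ∠(TZ, ZW) = 90.00° ✓; |ZW| = 23.60 ✓; ∠ZWN = 54.30° ✓; |WN| = 27.70 ✓; ∠WNU = 90.20° ✓; |NU| = 28.30 ✓; ∠NUC = 88.30° ✓; |UC| = 15.90 ✗.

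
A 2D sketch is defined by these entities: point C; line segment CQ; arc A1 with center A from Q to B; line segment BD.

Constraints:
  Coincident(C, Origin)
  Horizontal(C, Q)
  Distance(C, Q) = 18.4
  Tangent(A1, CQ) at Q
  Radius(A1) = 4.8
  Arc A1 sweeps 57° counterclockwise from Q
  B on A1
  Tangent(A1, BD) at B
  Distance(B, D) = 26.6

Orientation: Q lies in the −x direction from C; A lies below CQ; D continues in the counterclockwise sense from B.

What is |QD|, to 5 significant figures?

30.704

C is at the origin; CQ is horizontal with |CQ| = 18.4 and Q on the −x side, so Q = (-18.400, 0.0000). A1 meets CQ tangentially, so AQ is at right angles to CQ, so A = Q + (0, -4.8) = (-18.400, -4.8000). On A1, Q sits at bearing 90° from A; a 57° counterclockwise sweep puts B at bearing 147°, so B = A + 4.8·(cos 147°, sin 147°) = (-22.426, -2.1857). The tangent condition forces AB to be normal to BD, so BD runs along (−sin 147°, cos 147°); with |BD| = 26.6, D = (-36.913, -24.494). Then |QD| = |D − Q| = 30.704.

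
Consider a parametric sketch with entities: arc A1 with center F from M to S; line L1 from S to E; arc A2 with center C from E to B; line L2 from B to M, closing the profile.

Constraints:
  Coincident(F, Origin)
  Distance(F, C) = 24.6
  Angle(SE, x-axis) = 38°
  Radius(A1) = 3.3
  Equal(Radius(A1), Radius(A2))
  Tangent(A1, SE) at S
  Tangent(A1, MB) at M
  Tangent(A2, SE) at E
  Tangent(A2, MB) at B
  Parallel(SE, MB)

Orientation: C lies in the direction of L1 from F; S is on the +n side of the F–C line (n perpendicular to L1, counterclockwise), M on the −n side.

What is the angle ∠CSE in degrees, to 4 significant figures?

7.640°

The slot axis is L1's direction at 38.0°, so u = (cos 38.0°, sin 38.0°) = (0.7880, 0.6157) and n = (−sin 38.0°, cos 38.0°) = (-0.6157, 0.7880). F is at the origin and C lies 24.6 along u from F, so C = 24.6·u = (19.39, 15.15). Tangency of A1 to both parallel lines with radius 3.3 puts S and M at F ± 3.3·n: S = (-2.032, 2.600), M = (2.032, -2.600). Equal radii place E and B the same way about C: E = C + 3.3·n = (17.35, 17.75), B = C − 3.3·n = (21.42, 12.54). Then cos ∠CSE = SC·SE / (|SC||SE|), giving 7.640°.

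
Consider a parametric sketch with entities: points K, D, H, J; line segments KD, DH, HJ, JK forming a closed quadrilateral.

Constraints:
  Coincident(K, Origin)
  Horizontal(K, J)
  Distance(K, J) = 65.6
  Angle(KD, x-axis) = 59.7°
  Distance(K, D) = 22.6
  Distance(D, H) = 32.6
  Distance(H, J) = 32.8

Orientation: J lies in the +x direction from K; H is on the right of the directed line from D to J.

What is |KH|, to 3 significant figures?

33.5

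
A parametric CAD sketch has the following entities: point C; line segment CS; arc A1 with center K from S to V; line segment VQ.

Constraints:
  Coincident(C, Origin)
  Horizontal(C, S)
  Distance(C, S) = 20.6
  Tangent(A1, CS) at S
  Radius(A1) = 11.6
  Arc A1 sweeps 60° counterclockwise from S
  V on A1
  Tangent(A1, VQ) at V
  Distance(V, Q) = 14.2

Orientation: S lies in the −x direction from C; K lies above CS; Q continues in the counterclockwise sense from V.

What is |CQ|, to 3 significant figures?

18.4

On A1, S sits at bearing -90° from K; a 60° counterclockwise sweep puts V at bearing -30°, so V = K + 11.6·(cos -30°, sin -30°) = (-10.6, 5.80). Since A1 is tangent to VQ there, KV ⟂ VQ, so VQ runs along (−sin -30°, cos -30°); with |VQ| = 14.2, Q = (-3.45, 18.1). Then |CQ| = |Q − C| = 18.4.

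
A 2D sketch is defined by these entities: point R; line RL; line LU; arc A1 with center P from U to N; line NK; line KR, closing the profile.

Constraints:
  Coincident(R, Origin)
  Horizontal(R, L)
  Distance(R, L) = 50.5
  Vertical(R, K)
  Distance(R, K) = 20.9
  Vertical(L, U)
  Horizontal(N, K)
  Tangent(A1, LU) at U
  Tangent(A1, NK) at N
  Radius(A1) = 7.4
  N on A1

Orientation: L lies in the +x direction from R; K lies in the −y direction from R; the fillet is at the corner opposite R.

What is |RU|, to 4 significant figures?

52.27

The virtual corner opposite R is at (50.50, -20.90). Tangency of A1 to LU means the radius PU is perpendicular to LU and the tangent condition forces PN to be normal to NK, with radius 7.4, so the center P sits 7.4 in from both sides at P = (43.10, -13.50). That places the tangent points at U = (50.50, -13.50) on LU and N = (43.10, -20.90) on NK. Then |RU| = |U − R| = 52.27.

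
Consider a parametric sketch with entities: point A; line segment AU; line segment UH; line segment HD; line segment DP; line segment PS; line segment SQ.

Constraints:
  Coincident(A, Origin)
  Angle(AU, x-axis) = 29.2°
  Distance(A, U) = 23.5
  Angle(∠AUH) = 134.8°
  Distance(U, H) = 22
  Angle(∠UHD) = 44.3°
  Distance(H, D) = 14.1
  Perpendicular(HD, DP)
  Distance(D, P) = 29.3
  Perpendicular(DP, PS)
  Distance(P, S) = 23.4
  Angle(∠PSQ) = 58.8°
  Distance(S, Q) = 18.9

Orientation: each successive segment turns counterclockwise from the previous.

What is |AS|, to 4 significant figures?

50.61

The perpendicularity gives DP at right angles to HD, so DP runs at -59.90°; with |DP| = 29.3, P = (28.93, 0.2340). DP is perpendicular to PS, so PS runs at 30.10°; with |PS| = 23.4, S = (49.17, 11.97). Then |AS| = |S − A| = 50.61.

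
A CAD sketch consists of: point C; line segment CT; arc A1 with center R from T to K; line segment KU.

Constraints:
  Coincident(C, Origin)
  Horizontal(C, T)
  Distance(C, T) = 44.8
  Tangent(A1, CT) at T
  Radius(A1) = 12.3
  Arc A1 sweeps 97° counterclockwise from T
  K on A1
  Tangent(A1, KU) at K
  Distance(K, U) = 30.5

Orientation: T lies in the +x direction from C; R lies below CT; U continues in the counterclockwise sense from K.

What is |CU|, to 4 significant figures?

57.10

C is at the origin; CT is horizontal with |CT| = 44.8 and T on the +x side, so T = (44.80, 0.000). A1 meets CT tangentially, so RT is at right angles to CT, so R = T + (0, -12.3) = (44.80, -12.30). On A1, T sits at bearing 90° from R; a 97° counterclockwise sweep puts K at bearing 187°, so K = R + 12.3·(cos 187°, sin 187°) = (32.59, -13.80). The tangent condition forces RK to be normal to KU, so KU runs along (−sin 187°, cos 187°); with |KU| = 30.5, U = (36.31, -44.07). Then |CU| = |U − C| = 57.10.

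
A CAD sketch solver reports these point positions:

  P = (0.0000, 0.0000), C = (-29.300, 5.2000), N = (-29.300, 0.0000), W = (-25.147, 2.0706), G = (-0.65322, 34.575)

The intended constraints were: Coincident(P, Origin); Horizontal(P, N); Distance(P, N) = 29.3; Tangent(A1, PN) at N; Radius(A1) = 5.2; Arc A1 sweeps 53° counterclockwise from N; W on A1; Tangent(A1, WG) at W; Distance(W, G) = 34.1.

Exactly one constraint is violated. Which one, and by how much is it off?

Distance(W, G) = 34.1 — off by 6.60.

P = (0.00, 0.00) ✓; P.y = 0.00, N.y = 0.00 ✓; |PN| = 29.30 ✓; ∠(CN, NP) = 90.00° ✓; |CN| = 5.200 ✓; bearing(C→W) − bearing(C→N) = 53.00° ✓; |CW| = 5.200 ✓; ∠(CW, WG) = 90.00° ✓; |WG| = 40.70 ✗.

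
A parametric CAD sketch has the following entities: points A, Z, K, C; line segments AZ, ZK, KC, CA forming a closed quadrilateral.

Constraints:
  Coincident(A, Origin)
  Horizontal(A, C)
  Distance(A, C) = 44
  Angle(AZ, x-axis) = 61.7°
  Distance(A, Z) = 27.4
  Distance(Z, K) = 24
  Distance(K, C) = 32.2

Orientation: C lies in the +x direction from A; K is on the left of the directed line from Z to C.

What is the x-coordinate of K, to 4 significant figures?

35.93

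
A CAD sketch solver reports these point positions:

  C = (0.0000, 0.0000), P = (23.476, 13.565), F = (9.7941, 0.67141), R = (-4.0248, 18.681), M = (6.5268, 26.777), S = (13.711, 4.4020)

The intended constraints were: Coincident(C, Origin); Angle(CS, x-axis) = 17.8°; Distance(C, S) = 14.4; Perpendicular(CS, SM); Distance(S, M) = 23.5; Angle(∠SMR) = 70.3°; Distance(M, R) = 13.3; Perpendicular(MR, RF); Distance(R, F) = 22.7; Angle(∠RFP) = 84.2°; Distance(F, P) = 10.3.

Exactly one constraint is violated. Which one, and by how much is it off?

Distance(F, P) = 10.3 — off by 8.50.

C = (0.00, 0.00) ✓; CS at 17.80° ✓; |CS| = 14.40 ✓; ∠(CS, SM) = 90.00° ✓; |SM| = 23.50 ✓; ∠SMR = 70.30° ✓; |MR| = 13.30 ✓; ∠(MR, RF) = 90.00° ✓; |RF| = 22.70 ✓; ∠RFP = 84.20° ✓; |FP| = 18.80 ✗.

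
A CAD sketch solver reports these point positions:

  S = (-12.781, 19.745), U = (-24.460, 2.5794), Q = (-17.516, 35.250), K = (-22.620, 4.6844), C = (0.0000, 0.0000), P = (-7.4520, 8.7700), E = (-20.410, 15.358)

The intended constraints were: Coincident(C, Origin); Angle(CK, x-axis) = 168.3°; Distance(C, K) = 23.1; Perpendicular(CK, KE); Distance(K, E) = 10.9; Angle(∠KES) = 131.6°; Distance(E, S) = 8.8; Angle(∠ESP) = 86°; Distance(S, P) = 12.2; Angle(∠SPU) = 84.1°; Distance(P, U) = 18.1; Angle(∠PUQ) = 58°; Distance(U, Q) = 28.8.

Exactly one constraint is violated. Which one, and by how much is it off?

Distance(U, Q) = 28.8 — off by 4.60.

C = (0.00, 0.00) ✓; CK at 168.3° ✓; |CK| = 23.10 ✓; ∠(CK, KE) = 90.00° ✓; |KE| = 10.90 ✓; ∠KES = 131.6° ✓; |ES| = 8.800 ✓; ∠ESP = 86.00° ✓; |SP| = 12.20 ✓; ∠SPU = 84.10° ✓; |PU| = 18.10 ✓; ∠PUQ = 58.00° ✓; |UQ| = 33.40 ✗.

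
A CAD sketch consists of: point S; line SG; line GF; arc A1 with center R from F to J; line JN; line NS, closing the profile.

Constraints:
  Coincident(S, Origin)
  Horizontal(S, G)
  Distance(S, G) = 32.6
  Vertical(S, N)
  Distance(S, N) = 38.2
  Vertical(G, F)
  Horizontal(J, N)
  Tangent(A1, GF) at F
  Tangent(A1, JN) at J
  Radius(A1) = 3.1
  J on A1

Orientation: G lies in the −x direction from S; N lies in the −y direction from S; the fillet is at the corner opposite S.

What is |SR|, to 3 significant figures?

45.9

S is at the origin; S and G share the same y with |SG| = 32.6 and G on the −x side, so G = (-32.6, 0.00). S and N share the same x with |SN| = 38.2 and N on the −y side, so N = (0.00, -38.2). The virtual corner opposite S is at (-32.6, -38.2). Tangency of A1 to GF means the radius RF is perpendicular to GF and the tangent condition forces RJ to be normal to JN, with radius 3.1, so the center R sits 3.1 in from both sides at R = (-29.5, -35.1). Then |SR| = |R − S| = 45.9.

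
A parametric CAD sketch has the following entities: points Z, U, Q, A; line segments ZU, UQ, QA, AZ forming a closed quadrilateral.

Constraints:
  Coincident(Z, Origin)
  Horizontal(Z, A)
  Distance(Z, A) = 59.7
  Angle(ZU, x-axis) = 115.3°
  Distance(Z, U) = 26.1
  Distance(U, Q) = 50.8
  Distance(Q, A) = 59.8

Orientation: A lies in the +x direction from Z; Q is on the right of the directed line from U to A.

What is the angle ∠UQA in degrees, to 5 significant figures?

84.526°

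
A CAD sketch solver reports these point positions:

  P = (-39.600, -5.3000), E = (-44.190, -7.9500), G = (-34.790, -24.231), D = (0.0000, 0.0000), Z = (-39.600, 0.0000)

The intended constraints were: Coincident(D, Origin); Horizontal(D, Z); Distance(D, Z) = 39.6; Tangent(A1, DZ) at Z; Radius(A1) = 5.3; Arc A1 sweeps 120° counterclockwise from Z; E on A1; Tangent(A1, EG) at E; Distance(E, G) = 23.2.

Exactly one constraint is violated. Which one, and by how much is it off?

Distance(E, G) = 23.2 — off by 4.40.

D = (0.00, 0.00) ✓; D.y = 0.00, Z.y = 0.00 ✓; |DZ| = 39.60 ✓; ∠(PZ, ZD) = 90.00° ✓; |PZ| = 5.300 ✓; bearing(P→E) − bearing(P→Z) = 120.0° ✓; |PE| = 5.300 ✓; ∠(PE, EG) = 90.00° ✓; |EG| = 18.80 ✗.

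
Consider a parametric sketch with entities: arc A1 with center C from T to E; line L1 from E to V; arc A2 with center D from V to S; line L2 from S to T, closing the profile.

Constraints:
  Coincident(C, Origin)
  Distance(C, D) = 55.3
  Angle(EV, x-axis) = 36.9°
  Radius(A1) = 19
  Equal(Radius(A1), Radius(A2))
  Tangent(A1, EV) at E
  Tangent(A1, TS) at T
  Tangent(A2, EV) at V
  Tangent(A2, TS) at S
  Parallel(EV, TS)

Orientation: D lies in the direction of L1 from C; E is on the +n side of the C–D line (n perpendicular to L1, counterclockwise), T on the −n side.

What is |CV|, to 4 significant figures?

58.47

The slot axis is L1's direction at 36.9°, so u = (cos 36.9°, sin 36.9°) = (0.7997, 0.6004) and n = (−sin 36.9°, cos 36.9°) = (-0.6004, 0.7997). C is at the origin and D lies 55.3 along u from C, so D = 55.3·u = (44.22, 33.20). Tangency of A1 to both parallel lines with radius 19.0 puts E and T at C ± 19.0·n: E = (-11.41, 15.19), T = (11.41, -15.19). Equal radii place V and S the same way about D: V = D + 19.0·n = (32.81, 48.40), S = D − 19.0·n = (55.63, 18.01). Then |CV| = |V − C| = 58.47.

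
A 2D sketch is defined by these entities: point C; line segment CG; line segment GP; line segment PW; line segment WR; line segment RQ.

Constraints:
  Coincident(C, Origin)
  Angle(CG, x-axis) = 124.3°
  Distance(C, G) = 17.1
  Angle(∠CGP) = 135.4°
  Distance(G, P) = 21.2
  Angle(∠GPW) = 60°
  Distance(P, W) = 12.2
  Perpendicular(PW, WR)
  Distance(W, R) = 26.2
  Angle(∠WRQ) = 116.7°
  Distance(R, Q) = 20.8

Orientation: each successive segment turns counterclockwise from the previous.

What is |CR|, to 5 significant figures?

15.247

∠GPW = 60.0° gives PW at -71.100° from the x-axis; with |PW| = 12.2, W = (-26.488, 6.6655). PW is perpendicular to WR, so WR runs at 18.900°; with |WR| = 26.2, R = (-1.7005, 15.152). Then |CR| = |R − C| = 15.247.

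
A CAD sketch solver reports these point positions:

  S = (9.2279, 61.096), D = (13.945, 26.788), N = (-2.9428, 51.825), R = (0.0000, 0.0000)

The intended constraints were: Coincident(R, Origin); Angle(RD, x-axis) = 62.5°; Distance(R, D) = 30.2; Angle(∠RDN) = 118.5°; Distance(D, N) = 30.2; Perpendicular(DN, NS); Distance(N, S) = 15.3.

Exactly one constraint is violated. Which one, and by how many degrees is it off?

Perpendicular(DN, NS) — off by 3.30°.

R = (0.00, 0.00) ✓; RD at 62.50° ✓; |RD| = 30.20 ✓; ∠RDN = 118.5° ✓; |DN| = 30.20 ✓; ∠(DN, NS) = 86.70° ✗; |NS| = 15.30 ✓.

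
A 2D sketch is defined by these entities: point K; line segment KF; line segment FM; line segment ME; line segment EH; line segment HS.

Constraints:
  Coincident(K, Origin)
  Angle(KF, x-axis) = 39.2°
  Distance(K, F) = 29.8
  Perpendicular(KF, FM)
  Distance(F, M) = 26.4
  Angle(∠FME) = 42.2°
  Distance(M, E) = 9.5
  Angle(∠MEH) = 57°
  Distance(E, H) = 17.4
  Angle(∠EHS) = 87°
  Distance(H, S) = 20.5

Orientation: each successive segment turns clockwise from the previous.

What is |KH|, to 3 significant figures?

43.9

K is at the origin; KF runs at 39.2° with length 29.8, so F = (23.1, 18.8). The perpendicularity gives FM at right angles to KF, so FM runs at -50.8°; with |FM| = 26.4, M = (39.8, -1.62). ∠FME = 42.2° gives ME at 171° from the x-axis; with |ME| = 9.5, E = (30.4, -0.203). ∠MEH = 57.0° gives EH at 48.4° from the x-axis; with |EH| = 17.4, H = (41.9, 12.8). Then |KH| = |H − K| = 43.9.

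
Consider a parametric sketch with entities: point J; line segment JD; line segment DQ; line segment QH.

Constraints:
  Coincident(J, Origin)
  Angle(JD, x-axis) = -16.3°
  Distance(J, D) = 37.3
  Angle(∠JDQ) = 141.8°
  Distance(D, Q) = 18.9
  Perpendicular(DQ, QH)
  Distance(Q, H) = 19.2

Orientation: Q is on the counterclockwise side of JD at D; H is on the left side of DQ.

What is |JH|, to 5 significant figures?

48.367

J is at the origin; JD runs at -16.3° with length 37.3, so D = 37.3·(cos -16.3°, sin -16.3°) = (35.801, -10.469). ∠JDQ = 141.8°, so DQ runs at -16.3° + (180° − 141.8°) = 21.900° from the x-axis; with |DQ| = 18.9, Q = D + 18.9·(cos 21.900°, sin 21.900°) = (53.337, -3.4194). The perpendicularity gives QH at right angles to DQ; with |QH| = 19.2 on the left of DQ, H = Q + 19.2·(-0.37299, 0.92784) = (46.175, 14.395). Then |JH| = |H − J| = 48.367.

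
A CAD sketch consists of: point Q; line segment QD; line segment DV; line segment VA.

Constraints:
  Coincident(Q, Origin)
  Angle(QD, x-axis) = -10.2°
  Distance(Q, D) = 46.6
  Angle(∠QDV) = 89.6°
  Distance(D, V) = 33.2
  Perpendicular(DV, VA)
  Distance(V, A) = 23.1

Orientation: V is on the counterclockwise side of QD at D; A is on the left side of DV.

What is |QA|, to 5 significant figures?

40.410

∠QDV = 89.6°, so DV runs at -10.2° + (180° − 89.6°) = 80.200° from the x-axis; with |DV| = 33.2, V = D + 33.2·(cos 80.200°, sin 80.200°) = (51.514, 24.463). DV ⟂ VA; with |VA| = 23.1 on the left of DV, A = V + 23.1·(-0.98541, 0.17021) = (28.752, 28.395). Then |QA| = |A − Q| = 40.410.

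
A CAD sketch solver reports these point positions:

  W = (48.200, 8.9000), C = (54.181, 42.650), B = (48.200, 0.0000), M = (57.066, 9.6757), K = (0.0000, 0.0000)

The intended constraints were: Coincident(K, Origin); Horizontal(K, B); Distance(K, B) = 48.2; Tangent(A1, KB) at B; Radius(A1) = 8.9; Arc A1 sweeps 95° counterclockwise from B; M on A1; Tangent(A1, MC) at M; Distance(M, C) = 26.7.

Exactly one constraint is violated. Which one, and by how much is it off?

Distance(M, C) = 26.7 — off by 6.40.

K = (0.00, 0.00) ✓; K.y = 0.00, B.y = 0.00 ✓; |KB| = 48.20 ✓; ∠(WB, BK) = 90.00° ✓; |WB| = 8.900 ✓; bearing(W→M) − bearing(W→B) = 95.00° ✓; |WM| = 8.900 ✓; ∠(WM, MC) = 90.00° ✓; |MC| = 33.10 ✗.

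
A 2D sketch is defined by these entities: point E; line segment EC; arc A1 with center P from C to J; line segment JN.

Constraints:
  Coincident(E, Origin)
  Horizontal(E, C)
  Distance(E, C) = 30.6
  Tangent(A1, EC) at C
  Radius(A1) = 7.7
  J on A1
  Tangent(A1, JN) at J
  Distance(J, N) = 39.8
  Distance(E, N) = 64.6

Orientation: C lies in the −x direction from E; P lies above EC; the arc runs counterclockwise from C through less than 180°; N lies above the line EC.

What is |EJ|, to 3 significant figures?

27.0

Checks: |PJ| = 7.700 ✓; ∠(PJ, JN) = 90.00° ✓; |JN| = 39.80 ✓; |EN| = 64.60 ✓.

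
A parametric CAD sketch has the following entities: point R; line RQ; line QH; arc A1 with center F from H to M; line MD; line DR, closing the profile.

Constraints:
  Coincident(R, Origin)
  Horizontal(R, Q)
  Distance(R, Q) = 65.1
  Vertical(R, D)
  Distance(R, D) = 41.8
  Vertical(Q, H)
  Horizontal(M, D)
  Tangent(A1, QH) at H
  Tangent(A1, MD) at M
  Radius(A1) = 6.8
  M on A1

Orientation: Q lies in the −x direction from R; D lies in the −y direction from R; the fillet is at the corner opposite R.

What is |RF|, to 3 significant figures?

68.0

RD is vertical with |RD| = 41.8 and D on the −y side, so D = (0.00, -41.8). The virtual corner opposite R is at (-65.1, -41.8). Tangency of A1 to QH means the radius FH is perpendicular to QH and A1 meets MD tangentially, so FM is at right angles to MD, with radius 6.8, so the center F sits 6.8 in from both sides at F = (-58.3, -35.0). Then |RF| = |F − R| = 68.0.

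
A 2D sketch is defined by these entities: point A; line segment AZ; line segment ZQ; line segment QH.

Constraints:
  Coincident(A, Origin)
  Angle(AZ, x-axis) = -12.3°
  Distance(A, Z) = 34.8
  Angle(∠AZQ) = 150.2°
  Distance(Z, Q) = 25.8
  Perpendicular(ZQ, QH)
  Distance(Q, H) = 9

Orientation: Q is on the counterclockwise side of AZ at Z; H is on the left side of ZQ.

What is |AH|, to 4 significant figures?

56.61

A is at the origin; AZ runs at -12.3° with length 34.8, so Z = 34.8·(cos -12.3°, sin -12.3°) = (34.00, -7.413). ∠AZQ = 150.2°, so ZQ runs at -12.3° + (180° − 150.2°) = 17.50° from the x-axis; with |ZQ| = 25.8, Q = Z + 25.8·(cos 17.50°, sin 17.50°) = (58.61, 0.3448). ZQ ⟂ QH; with |QH| = 9.0 on the left of ZQ, H = Q + 9.0·(-0.3007, 0.9537) = (55.90, 8.928). Then |AH| = |H − A| = 56.61.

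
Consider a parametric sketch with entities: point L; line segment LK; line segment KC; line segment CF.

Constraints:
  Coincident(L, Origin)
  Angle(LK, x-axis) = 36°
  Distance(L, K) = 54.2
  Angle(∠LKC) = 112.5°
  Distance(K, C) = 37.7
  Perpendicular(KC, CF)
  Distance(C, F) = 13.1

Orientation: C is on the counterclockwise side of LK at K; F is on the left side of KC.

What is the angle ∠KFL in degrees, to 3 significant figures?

51.5°

L is at the origin; LK runs at 36.0° with length 54.2, so K = 54.2·(cos 36.0°, sin 36.0°) = (43.8, 31.9). ∠LKC = 112.5°, so KC runs at 36.0° + (180° − 112.5°) = 104° from the x-axis; with |KC| = 37.7, C = K + 37.7·(cos 104°, sin 104°) = (35.0, 68.5). The perpendicularity gives CF at right angles to KC; with |CF| = 13.1 on the left of KC, F = C + 13.1·(-0.972, -0.233) = (22.3, 65.5). Then cos ∠KFL = FK·FL / (|FK||FL|), giving 51.5°.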